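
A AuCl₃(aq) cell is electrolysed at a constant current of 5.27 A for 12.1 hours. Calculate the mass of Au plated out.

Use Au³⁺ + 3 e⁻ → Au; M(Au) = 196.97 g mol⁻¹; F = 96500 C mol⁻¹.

Q = I·t = 5.270 A × 43560 s = 229600 C.
n(e⁻) = Q/F = 229600 / 96500 = 2.379 mol.
Au³⁺ + 3 e⁻ → Au, so n(Au) = n(e⁻)/3 = 0.7930 mol.
m = n·M = 0.7930 × 196.97 = 156 g.

156 g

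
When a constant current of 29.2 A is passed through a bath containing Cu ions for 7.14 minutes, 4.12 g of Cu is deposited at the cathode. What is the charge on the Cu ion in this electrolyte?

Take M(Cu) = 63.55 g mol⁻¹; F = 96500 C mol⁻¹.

+2

Q = I·t = 29.20 A × 428.40 s = 12510 C, so n(e⁻) = 12510/96500 = 0.1296 mol.
n(Cu) deposited = 4.12 / 63.55 = 0.06483 mol.
Electrons per atom = n(e⁻)/n(Cu) = 0.1296 / 0.06483 = 2.00 ≈ 2, so the ion is Cu²⁺.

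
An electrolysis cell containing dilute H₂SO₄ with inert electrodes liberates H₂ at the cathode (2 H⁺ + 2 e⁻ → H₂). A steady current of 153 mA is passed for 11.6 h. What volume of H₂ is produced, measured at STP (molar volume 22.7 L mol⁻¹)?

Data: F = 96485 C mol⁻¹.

Q = I·t = 0.1530 A × 41760 s = 6389 C.
n(e⁻) = Q/F = 6389 / 96485 = 0.06622 mol.
2 electrons are transferred per H₂ molecule, so n(H₂) = 0.06622 / 2 = 0.03311 mol.
V = n × V_m = 0.03311 × 22.7 = 0.752 L.

0.752 L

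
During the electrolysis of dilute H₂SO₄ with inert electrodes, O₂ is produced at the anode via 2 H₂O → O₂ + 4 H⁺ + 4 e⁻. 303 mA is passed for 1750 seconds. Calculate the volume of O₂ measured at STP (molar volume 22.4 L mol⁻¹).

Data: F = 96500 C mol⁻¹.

Q = I·t = 0.3030 A × 1750.0 s = 530.2 C.
n(e⁻) = Q/F = 530.2 / 96500 = 0.005495 mol.
4 electrons are transferred per O₂ molecule, so n(O₂) = 0.005495 / 4 = 0.001374 mol.
V = n × V_m = 0.001374 × 22.4 = 0.0308 L.

0.0308 L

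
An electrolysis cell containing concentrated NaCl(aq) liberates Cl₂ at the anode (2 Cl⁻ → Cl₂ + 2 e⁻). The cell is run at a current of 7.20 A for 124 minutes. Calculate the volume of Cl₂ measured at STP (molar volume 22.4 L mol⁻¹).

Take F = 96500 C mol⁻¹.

6.22 L

Q = I·t = 7.200 A × 7440.0 s = 53570 C.
n(e⁻) = Q/F = 53570 / 96500 = 0.5551 mol.
2 electrons are transferred per Cl₂ molecule, so n(Cl₂) = 0.5551 / 2 = 0.2776 mol.
V = n × V_m = 0.2776 × 22.4 = 6.22 L.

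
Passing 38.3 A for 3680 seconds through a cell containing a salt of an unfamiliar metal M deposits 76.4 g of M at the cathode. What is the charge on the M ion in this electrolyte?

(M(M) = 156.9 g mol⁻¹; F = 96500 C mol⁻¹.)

+3

Q = I·t = 38.30 A × 3680.0 s = 140900 C, so n(e⁻) = 140900/96500 = 1.461 mol.
n(M) deposited = 76.4 / 156.9 = 0.4869 mol.
Electrons per atom = n(e⁻)/n(M) = 1.461 / 0.4869 = 3.00 ≈ 3, so the ion is M³⁺.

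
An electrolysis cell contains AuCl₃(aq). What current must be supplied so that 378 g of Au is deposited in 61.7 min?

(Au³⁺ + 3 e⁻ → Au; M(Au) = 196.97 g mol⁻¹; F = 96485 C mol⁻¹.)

n(Au) = 378 / 196.97 = 1.919 mol.
n(e⁻) = 3 × 1.919 = 5.757 mol.
Q = n(e⁻)·F = 5.757 × 96485 = 555500 C.
I = Q/t = 555500 / 3702.0 s = 150 A.

150 A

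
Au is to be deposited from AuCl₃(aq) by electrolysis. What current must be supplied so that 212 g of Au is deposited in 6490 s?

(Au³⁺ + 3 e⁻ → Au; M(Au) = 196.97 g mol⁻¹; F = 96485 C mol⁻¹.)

n(Au) = 212 / 196.97 = 1.076 mol.
n(e⁻) = 3 × 1.076 = 3.229 mol.
Q = n(e⁻)·F = 3.229 × 96485 = 311500 C.
I = Q/t = 311500 / 6490.0 s = 48.0 A.

48.0 A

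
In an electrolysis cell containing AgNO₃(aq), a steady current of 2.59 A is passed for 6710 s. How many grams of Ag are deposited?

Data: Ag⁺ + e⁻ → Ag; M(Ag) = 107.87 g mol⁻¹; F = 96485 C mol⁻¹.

19.4 g

Q = I·t = 2.590 A × 6710.0 s = 17380 C.
n(e⁻) = Q/F = 17380 / 96485 = 0.1801 mol.
Ag⁺ + e⁻ → Ag, so n(Ag) = n(e⁻)/1 = 0.1801 mol.
m = n·M = 0.1801 × 107.87 = 19.4 g.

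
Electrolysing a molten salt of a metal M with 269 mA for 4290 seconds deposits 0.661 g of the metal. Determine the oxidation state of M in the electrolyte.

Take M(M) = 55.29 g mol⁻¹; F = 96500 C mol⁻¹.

+1

Q = I·t = 0.2690 A × 4290.0 s = 1154 C, so n(e⁻) = 1154/96500 = 0.01196 mol.
n(M) deposited = 0.661 / 55.29 = 0.01196 mol.
Electrons per atom = n(e⁻)/n(M) = 0.01196 / 0.01196 = 1.00 ≈ 1, so the ion is M⁺.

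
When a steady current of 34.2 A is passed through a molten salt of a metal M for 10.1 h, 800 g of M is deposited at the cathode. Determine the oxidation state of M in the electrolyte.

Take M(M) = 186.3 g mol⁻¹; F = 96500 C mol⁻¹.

Q = I·t = 34.20 A × 36360 s = 1244000 C, so n(e⁻) = 1244000/96500 = 12.89 mol.
n(M) deposited = 800 / 186.3 = 4.294 mol.
Electrons per atom = n(e⁻)/n(M) = 12.89 / 4.294 = 3.00 ≈ 3, so the ion is M³⁺.

+3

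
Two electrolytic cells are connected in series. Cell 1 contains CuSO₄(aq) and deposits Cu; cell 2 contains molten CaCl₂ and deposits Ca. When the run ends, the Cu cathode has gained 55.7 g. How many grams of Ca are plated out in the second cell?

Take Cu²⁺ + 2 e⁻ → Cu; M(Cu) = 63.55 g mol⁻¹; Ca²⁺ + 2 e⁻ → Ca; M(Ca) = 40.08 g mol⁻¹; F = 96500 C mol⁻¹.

n(Cu) = 55.7 / 63.55 = 0.8765 mol.
Since Cu²⁺ + 2 e⁻ → Cu, n(e⁻) passed = 2 × 0.8765 = 1.753 mol.
Cells in series carry the same charge, so the same 1.753 mol of electrons passes through cell 2.
Ca²⁺ + 2 e⁻ → Ca, so n(Ca) = 1.753 / 2 = 0.8765 mol.
m(Ca) = 0.8765 × 40.08 = 35.1 g.

35.1 g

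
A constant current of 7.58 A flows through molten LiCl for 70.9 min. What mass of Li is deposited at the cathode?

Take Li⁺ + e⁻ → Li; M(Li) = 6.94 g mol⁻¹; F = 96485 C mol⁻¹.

2.32 g

Q = I·t = 7.580 A × 4254.0 s = 32250 C.
n(e⁻) = Q/F = 32250 / 96485 = 0.3342 mol.
Li⁺ + e⁻ → Li, so n(Li) = n(e⁻)/1 = 0.3342 mol.
m = n·M = 0.3342 × 6.94 = 2.32 g.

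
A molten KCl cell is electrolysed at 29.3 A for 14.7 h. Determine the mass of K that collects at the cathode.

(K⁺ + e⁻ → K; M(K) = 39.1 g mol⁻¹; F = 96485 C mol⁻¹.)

Q = I·t = 29.30 A × 52920 s = 1551000 C.
n(e⁻) = Q/F = 1551000 / 96485 = 16.07 mol.
K⁺ + e⁻ → K, so n(K) = n(e⁻)/1 = 16.07 mol.
m = n·M = 16.07 × 39.1 = 628 g.

628 g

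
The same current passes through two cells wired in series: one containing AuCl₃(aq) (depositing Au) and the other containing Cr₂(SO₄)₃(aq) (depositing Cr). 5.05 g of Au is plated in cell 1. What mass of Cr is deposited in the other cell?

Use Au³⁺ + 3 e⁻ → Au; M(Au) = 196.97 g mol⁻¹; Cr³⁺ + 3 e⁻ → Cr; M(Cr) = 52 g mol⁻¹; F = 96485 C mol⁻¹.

n(Au) = 5.05 / 196.97 = 0.02564 mol.
Since Au³⁺ + 3 e⁻ → Au, n(e⁻) passed = 3 × 0.02564 = 0.07692 mol.
Cells in series carry the same charge, so the same 0.07692 mol of electrons passes through cell 2.
Cr³⁺ + 3 e⁻ → Cr, so n(Cr) = 0.07692 / 3 = 0.02564 mol.
m(Cr) = 0.02564 × 52 = 1.33 g.

1.33 g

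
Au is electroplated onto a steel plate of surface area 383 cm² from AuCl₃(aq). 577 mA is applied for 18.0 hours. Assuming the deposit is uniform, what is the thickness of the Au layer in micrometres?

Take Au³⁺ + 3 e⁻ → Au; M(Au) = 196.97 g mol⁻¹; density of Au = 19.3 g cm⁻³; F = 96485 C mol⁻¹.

34.4 μm

Q = I·t = 0.5770 × 64800 = 37390 C; n(e⁻) = 0.3875 mol.
n(Au) = n(e⁻)/3 = 0.1292 mol, so m = 0.1292 × 196.97 = 25.44 g.
Volume = m/ρ = 25.44 / 19.3 = 1.318 cm³.
Thickness = V/A = 1.318 / 383 = 0.00344 cm = 34.4 μm.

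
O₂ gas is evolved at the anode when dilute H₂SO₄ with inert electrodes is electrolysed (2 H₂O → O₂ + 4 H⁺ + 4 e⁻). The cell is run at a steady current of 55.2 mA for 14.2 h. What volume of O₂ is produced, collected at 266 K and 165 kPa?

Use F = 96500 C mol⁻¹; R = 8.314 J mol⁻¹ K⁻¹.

Q = I·t = 0.05520 A × 51120 s = 2822 C.
n(e⁻) = Q/F = 2822 / 96500 = 0.02924 mol.
4 electrons are transferred per O₂ molecule, so n(O₂) = 0.02924 / 4 = 0.007310 mol.
V = nRT/P = (0.007310 × 8.314 × 266) / (165 × 10³ Pa) = 9.80 × 10⁻⁵ m³ = 0.0980 L.

0.0980 L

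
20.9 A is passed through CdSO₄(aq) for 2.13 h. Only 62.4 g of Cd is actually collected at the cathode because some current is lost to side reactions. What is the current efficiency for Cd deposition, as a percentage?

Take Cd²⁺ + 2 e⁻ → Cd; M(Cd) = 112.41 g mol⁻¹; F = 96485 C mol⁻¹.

Q = I·t = 20.90 × 7668.0 = 160300 C; n(e⁻) = 160300/96485 = 1.661 mol.
Theoretical n(Cd) = n(e⁻)/2 = 0.8305 mol, i.e. m_theo = 0.8305 × 112.41 = 93.36 g.
Efficiency = m_actual / m_theo = 62.4 / 93.36 = 66.8 %.

66.8 %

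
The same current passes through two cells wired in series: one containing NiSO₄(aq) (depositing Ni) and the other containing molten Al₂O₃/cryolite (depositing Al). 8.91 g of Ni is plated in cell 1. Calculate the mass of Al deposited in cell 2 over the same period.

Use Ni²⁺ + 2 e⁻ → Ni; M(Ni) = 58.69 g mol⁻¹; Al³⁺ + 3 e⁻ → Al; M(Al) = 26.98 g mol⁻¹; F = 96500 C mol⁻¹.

2.73 g

n(Ni) = 8.91 / 58.69 = 0.1518 mol.
Since Ni²⁺ + 2 e⁻ → Ni, n(e⁻) passed = 2 × 0.1518 = 0.3036 mol.
Cells in series carry the same charge, so the same 0.3036 mol of electrons passes through cell 2.
Al³⁺ + 3 e⁻ → Al, so n(Al) = 0.3036 / 3 = 0.1012 mol.
m(Al) = 0.1012 × 26.98 = 2.73 g.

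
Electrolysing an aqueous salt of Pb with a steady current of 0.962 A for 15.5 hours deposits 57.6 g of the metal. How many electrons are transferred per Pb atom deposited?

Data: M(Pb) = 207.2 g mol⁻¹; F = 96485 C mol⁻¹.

2

Q = I·t = 0.9620 A × 55800 s = 53680 C, so n(e⁻) = 53680/96485 = 0.5564 mol.
n(Pb) deposited = 57.6 / 207.2 = 0.2780 mol.
Electrons per atom = n(e⁻)/n(Pb) = 0.5564 / 0.2780 = 2.00 ≈ 2, so the ion is Pb²⁺.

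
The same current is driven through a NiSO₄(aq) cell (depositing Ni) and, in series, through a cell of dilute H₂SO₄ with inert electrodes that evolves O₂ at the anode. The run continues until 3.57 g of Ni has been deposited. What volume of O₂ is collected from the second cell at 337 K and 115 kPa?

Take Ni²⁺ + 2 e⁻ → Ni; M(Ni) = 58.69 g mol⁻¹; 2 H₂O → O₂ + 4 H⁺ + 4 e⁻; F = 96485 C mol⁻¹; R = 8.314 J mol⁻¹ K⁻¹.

0.741 L

n(Ni) = 3.57 / 58.69 = 0.06083 mol, so n(e⁻) = 2 × 0.06083 = 0.1217 mol.
The cells are in series, so the same 0.1217 mol of electrons passes through the second cell.
2 H₂O → O₂ + 4 H⁺ + 4 e⁻ — 4 mol e⁻ per mol O₂, so n(O₂) = 0.1217/4 = 0.03041 mol.
V = nRT/P = (0.03041 × 8.314 × 337) / (115 × 10³) = 7.41 × 10⁻⁴ m³ = 0.741 L.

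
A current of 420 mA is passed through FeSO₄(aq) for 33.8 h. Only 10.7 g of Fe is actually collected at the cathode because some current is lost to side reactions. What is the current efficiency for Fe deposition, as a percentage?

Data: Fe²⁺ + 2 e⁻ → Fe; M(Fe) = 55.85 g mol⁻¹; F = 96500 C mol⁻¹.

72.4 %

Q = I·t = 0.4200 × 121680 = 51110 C; n(e⁻) = 51110/96500 = 0.5296 mol.
Theoretical n(Fe) = n(e⁻)/2 = 0.2648 mol, i.e. m_theo = 0.2648 × 55.85 = 14.79 g.
Efficiency = m_actual / m_theo = 10.7 / 14.79 = 72.4 %.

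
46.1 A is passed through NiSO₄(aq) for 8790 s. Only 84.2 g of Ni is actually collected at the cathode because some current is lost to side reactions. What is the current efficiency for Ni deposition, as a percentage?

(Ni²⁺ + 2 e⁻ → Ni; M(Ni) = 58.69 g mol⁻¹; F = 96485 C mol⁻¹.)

68.3 %

Q = I·t = 46.10 × 8790.0 = 405200 C; n(e⁻) = 405200/96485 = 4.200 mol.
Theoretical n(Ni) = n(e⁻)/2 = 2.100 mol, i.e. m_theo = 2.100 × 58.69 = 123.2 g.
Efficiency = m_actual / m_theo = 84.2 / 123.2 = 68.3 %.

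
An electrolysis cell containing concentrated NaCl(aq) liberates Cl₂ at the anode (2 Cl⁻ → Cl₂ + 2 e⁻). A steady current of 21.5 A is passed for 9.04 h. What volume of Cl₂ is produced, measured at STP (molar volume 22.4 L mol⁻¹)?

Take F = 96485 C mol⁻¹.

Q = I·t = 21.50 A × 32544 s = 699700 C.
n(e⁻) = Q/F = 699700 / 96485 = 7.252 mol.
2 electrons are transferred per Cl₂ molecule, so n(Cl₂) = 7.252 / 2 = 3.626 mol.
V = n × V_m = 3.626 × 22.4 = 81.2 L.

81.2 L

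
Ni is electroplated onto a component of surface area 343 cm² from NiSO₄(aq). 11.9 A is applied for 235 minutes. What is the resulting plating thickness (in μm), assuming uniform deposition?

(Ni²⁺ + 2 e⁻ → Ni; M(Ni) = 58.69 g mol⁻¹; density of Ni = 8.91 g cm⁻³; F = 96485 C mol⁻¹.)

167 μm

Q = I·t = 11.90 × 14100 = 167800 C; n(e⁻) = 1.739 mol.
n(Ni) = n(e⁻)/2 = 0.8695 mol, so m = 0.8695 × 58.69 = 51.03 g.
Volume = m/ρ = 51.03 / 8.91 = 5.727 cm³.
Thickness = V/A = 5.727 / 343 = 0.0167 cm = 167 μm.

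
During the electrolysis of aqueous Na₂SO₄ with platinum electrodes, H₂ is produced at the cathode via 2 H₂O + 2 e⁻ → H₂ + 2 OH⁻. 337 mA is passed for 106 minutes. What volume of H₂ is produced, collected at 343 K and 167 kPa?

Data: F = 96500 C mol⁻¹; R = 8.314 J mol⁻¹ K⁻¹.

Q = I·t = 0.3370 A × 6360.0 s = 2143 C.
n(e⁻) = Q/F = 2143 / 96500 = 0.02221 mol.
2 electrons are transferred per H₂ molecule, so n(H₂) = 0.02221 / 2 = 0.01111 mol.
V = nRT/P = (0.01111 × 8.314 × 343) / (167 × 10³ Pa) = 1.90 × 10⁻⁴ m³ = 0.190 L.

0.190 L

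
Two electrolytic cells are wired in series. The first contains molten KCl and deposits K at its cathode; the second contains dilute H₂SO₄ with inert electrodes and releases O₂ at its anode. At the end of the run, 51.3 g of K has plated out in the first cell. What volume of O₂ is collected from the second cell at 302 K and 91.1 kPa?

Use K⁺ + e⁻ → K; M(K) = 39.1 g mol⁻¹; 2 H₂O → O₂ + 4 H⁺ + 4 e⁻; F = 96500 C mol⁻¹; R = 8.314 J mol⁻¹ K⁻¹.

n(K) = 51.3 / 39.1 = 1.312 mol, so n(e⁻) = 1 × 1.312 = 1.312 mol.
The cells are in series, so the same 1.312 mol of electrons passes through the second cell.
2 H₂O → O₂ + 4 H⁺ + 4 e⁻ — 4 mol e⁻ per mol O₂, so n(O₂) = 1.312/4 = 0.3280 mol.
V = nRT/P = (0.3280 × 8.314 × 302) / (91.1 × 10³) = 0.00904 m³ = 9.04 L.

9.04 L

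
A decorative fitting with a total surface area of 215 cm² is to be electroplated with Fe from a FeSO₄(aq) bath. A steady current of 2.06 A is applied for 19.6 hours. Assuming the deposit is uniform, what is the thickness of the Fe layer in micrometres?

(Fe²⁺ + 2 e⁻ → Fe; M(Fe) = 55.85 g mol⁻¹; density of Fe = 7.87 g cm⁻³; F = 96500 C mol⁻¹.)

Q = I·t = 2.060 × 70560 = 145400 C; n(e⁻) = 1.506 mol.
n(Fe) = n(e⁻)/2 = 0.7531 mol, so m = 0.7531 × 55.85 = 42.06 g.
Volume = m/ρ = 42.06 / 7.87 = 5.345 cm³.
Thickness = V/A = 5.345 / 215 = 0.0249 cm = 249 μm.

249 μm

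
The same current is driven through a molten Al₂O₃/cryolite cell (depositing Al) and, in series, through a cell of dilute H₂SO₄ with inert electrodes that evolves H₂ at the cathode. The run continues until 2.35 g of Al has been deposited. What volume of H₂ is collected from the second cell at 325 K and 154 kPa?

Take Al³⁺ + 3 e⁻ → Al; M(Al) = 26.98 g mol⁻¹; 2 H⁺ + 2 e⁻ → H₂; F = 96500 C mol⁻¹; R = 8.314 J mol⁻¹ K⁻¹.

n(Al) = 2.35 / 26.98 = 0.08710 mol, so n(e⁻) = 3 × 0.08710 = 0.2613 mol.
The cells are in series, so the same 0.2613 mol of electrons passes through the second cell.
2 H⁺ + 2 e⁻ → H₂ — 2 mol e⁻ per mol H₂, so n(H₂) = 0.2613/2 = 0.1307 mol.
V = nRT/P = (0.1307 × 8.314 × 325) / (154 × 10³) = 0.00229 m³ = 2.29 L.

2.29 L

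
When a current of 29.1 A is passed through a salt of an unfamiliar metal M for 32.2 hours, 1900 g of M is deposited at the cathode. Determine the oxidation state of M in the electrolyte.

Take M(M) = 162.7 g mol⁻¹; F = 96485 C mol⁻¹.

+3

Q = I·t = 29.10 A × 115920 s = 3373000 C, so n(e⁻) = 3373000/96485 = 34.96 mol.
n(M) deposited = 1900 / 162.7 = 11.68 mol.
Electrons per atom = n(e⁻)/n(M) = 34.96 / 11.68 = 2.99 ≈ 3, so the ion is M³⁺.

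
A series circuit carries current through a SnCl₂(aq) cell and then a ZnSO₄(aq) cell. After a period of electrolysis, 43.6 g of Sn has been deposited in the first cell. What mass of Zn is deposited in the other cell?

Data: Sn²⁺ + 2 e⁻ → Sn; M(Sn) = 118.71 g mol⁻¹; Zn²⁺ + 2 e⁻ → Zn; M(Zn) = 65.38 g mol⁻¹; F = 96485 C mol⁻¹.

n(Sn) = 43.6 / 118.71 = 0.3673 mol.
Since Sn²⁺ + 2 e⁻ → Sn, n(e⁻) passed = 2 × 0.3673 = 0.7346 mol.
Cells in series carry the same charge, so the same 0.7346 mol of electrons passes through cell 2.
Zn²⁺ + 2 e⁻ → Zn, so n(Zn) = 0.7346 / 2 = 0.3673 mol.
m(Zn) = 0.3673 × 65.38 = 24.0 g.

24.0 g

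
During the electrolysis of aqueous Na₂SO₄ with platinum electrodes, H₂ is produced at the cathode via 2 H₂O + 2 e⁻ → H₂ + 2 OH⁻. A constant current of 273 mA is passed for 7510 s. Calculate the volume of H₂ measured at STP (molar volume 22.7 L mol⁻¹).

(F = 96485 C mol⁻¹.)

Q = I·t = 0.2730 A × 7510.0 s = 2050 C.
n(e⁻) = Q/F = 2050 / 96485 = 0.02125 mol.
2 electrons are transferred per H₂ molecule, so n(H₂) = 0.02125 / 2 = 0.01062 mol.
V = n × V_m = 0.01062 × 22.7 = 0.241 L.

0.241 L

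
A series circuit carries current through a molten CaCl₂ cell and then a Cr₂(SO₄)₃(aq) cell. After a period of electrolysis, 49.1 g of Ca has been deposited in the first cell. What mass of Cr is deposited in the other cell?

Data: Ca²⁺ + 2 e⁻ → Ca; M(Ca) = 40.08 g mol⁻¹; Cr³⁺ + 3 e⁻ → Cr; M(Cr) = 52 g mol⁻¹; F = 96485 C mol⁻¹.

42.5 g

n(Ca) = 49.1 / 40.08 = 1.225 mol.
Since Ca²⁺ + 2 e⁻ → Ca, n(e⁻) passed = 2 × 1.225 = 2.450 mol.
Cells in series carry the same charge, so the same 2.450 mol of electrons passes through cell 2.
Cr³⁺ + 3 e⁻ → Cr, so n(Cr) = 2.450 / 3 = 0.8167 mol.
m(Cr) = 0.8167 × 52 = 42.5 g.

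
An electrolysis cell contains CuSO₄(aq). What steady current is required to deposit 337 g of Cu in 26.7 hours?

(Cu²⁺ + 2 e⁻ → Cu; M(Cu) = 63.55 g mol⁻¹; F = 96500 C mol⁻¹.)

n(Cu) = 337 / 63.55 = 5.303 mol.
n(e⁻) = 2 × 5.303 = 10.61 mol.
Q = n(e⁻)·F = 10.61 × 96500 = 1023000 C.
I = Q/t = 1023000 / 96120 s = 10.6 A.

10.6 A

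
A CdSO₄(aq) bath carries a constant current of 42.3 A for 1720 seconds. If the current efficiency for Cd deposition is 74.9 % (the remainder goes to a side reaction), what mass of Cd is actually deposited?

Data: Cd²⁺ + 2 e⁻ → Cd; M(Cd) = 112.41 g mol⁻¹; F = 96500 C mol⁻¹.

Q = I·t = 42.30 × 1720.0 = 72760 C.
n(e⁻) = 72760/96500 = 0.7539 mol; theoretically n(Cd) = 0.7539/2 = 0.3770 mol, m_theo = 42.38 g.
At 74.9 % efficiency, m_actual = 0.749 × 42.38 = 31.7 g.

31.7 g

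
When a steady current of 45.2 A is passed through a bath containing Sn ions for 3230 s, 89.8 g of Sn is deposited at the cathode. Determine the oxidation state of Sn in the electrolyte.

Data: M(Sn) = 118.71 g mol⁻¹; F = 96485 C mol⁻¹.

Q = I·t = 45.20 A × 3230.0 s = 146000 C, so n(e⁻) = 146000/96485 = 1.513 mol.
n(Sn) deposited = 89.8 / 118.71 = 0.7565 mol.
Electrons per atom = n(e⁻)/n(Sn) = 1.513 / 0.7565 = 2.00 ≈ 2, so the ion is Sn²⁺.

+2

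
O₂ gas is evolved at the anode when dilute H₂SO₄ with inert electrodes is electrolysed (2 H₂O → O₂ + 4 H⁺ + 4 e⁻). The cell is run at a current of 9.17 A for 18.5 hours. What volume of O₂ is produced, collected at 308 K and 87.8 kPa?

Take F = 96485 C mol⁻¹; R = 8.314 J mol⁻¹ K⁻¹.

46.2 L

Q = I·t = 9.170 A × 66600 s = 610700 C.
n(e⁻) = Q/F = 610700 / 96485 = 6.330 mol.
4 electrons are transferred per O₂ molecule, so n(O₂) = 6.330 / 4 = 1.582 mol.
V = nRT/P = (1.582 × 8.314 × 308) / (87.8 × 10³ Pa) = 0.0462 m³ = 46.2 L.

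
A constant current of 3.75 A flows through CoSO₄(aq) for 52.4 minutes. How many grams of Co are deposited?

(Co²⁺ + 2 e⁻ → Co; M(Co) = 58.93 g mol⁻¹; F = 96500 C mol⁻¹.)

3.60 g

Q = I·t = 3.750 A × 3144.0 s = 11790 C.
n(e⁻) = Q/F = 11790 / 96500 = 0.1222 mol.
Co²⁺ + 2 e⁻ → Co, so n(Co) = n(e⁻)/2 = 0.06109 mol.
m = n·M = 0.06109 × 58.93 = 3.60 g.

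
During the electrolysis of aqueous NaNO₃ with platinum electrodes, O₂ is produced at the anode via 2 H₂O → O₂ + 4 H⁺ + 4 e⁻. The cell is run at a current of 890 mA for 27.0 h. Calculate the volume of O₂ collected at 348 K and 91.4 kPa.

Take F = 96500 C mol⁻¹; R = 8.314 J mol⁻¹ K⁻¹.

7.09 L

Q = I·t = 0.8900 A × 97200 s = 86510 C.
n(e⁻) = Q/F = 86510 / 96500 = 0.8965 mol.
4 electrons are transferred per O₂ molecule, so n(O₂) = 0.8965 / 4 = 0.2241 mol.
V = nRT/P = (0.2241 × 8.314 × 348) / (91.4 × 10³ Pa) = 0.00709 m³ = 7.09 L.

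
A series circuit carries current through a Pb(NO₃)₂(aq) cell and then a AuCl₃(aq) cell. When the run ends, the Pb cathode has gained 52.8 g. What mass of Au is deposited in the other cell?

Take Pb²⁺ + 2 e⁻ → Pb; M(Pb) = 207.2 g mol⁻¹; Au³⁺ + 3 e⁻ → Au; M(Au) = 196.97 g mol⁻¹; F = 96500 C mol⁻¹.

n(Pb) = 52.8 / 207.2 = 0.2548 mol.
Since Pb²⁺ + 2 e⁻ → Pb, n(e⁻) passed = 2 × 0.2548 = 0.5097 mol.
Cells in series carry the same charge, so the same 0.5097 mol of electrons passes through cell 2.
Au³⁺ + 3 e⁻ → Au, so n(Au) = 0.5097 / 3 = 0.1699 mol.
m(Au) = 0.1699 × 196.97 = 33.5 g.

33.5 g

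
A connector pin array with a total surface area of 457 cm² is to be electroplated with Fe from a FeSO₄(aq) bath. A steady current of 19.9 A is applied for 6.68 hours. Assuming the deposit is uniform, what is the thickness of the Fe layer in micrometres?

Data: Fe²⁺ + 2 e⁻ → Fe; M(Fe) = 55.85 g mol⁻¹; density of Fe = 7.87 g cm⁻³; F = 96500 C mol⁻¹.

Q = I·t = 19.90 × 24048 = 478600 C; n(e⁻) = 4.959 mol.
n(Fe) = n(e⁻)/2 = 2.480 mol, so m = 2.480 × 55.85 = 138.5 g.
Volume = m/ρ = 138.5 / 7.87 = 17.60 cm³.
Thickness = V/A = 17.60 / 457 = 0.0385 cm = 385 μm.

385 μm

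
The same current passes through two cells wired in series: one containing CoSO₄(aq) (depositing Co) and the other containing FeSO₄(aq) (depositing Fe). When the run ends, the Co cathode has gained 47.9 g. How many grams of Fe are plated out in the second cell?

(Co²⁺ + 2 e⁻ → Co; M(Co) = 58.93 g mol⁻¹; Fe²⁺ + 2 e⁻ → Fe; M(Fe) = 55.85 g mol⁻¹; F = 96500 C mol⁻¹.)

n(Co) = 47.9 / 58.93 = 0.8128 mol.
Since Co²⁺ + 2 e⁻ → Co, n(e⁻) passed = 2 × 0.8128 = 1.626 mol.
Cells in series carry the same charge, so the same 1.626 mol of electrons passes through cell 2.
Fe²⁺ + 2 e⁻ → Fe, so n(Fe) = 1.626 / 2 = 0.8128 mol.
m(Fe) = 0.8128 × 55.85 = 45.4 g.

45.4 g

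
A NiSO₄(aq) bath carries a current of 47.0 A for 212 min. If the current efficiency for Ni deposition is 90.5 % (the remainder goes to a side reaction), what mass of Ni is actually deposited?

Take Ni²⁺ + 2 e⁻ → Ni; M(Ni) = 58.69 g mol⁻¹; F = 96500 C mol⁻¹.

Q = I·t = 47.00 × 12720 = 597800 C.
n(e⁻) = 597800/96500 = 6.195 mol; theoretically n(Ni) = 6.195/2 = 3.098 mol, m_theo = 181.8 g.
At 90.5 % efficiency, m_actual = 0.905 × 181.8 = 165 g.

165 g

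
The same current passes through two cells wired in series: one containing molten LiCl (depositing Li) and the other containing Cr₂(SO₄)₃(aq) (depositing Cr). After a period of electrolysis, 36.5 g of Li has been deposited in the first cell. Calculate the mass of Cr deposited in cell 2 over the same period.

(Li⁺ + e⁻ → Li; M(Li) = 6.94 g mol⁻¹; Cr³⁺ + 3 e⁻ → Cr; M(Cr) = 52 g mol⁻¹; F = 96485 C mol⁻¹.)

91.2 g

n(Li) = 36.5 / 6.94 = 5.259 mol.
Since Li⁺ + e⁻ → Li, n(e⁻) passed = 1 × 5.259 = 5.259 mol.
Cells in series carry the same charge, so the same 5.259 mol of electrons passes through cell 2.
Cr³⁺ + 3 e⁻ → Cr, so n(Cr) = 5.259 / 3 = 1.753 mol.
m(Cr) = 1.753 × 52 = 91.2 g.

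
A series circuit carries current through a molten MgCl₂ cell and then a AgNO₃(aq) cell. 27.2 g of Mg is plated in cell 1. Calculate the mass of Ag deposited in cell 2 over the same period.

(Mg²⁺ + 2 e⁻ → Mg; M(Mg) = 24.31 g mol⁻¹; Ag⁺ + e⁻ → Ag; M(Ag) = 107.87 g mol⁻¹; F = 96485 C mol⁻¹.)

n(Mg) = 27.2 / 24.31 = 1.119 mol.
Since Mg²⁺ + 2 e⁻ → Mg, n(e⁻) passed = 2 × 1.119 = 2.238 mol.
Cells in series carry the same charge, so the same 2.238 mol of electrons passes through cell 2.
Ag⁺ + e⁻ → Ag, so n(Ag) = 2.238 / 1 = 2.238 mol.
m(Ag) = 2.238 × 107.87 = 241 g.

241 g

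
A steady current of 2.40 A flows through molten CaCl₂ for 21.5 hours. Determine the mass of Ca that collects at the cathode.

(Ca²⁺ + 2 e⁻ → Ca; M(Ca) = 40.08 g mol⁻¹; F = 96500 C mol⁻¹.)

Q = I·t = 2.400 A × 77400 s = 185800 C.
n(e⁻) = Q/F = 185800 / 96500 = 1.925 mol.
Ca²⁺ + 2 e⁻ → Ca, so n(Ca) = n(e⁻)/2 = 0.9625 mol.
m = n·M = 0.9625 × 40.08 = 38.6 g.

38.6 g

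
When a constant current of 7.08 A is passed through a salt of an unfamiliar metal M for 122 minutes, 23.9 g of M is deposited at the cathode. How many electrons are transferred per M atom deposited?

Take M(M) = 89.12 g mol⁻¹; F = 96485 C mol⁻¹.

Q = I·t = 7.080 A × 7320.0 s = 51830 C, so n(e⁻) = 51830/96485 = 0.5371 mol.
n(M) deposited = 23.9 / 89.12 = 0.2682 mol.
Electrons per atom = n(e⁻)/n(M) = 0.5371 / 0.2682 = 2.00 ≈ 2, so the ion is M²⁺.

2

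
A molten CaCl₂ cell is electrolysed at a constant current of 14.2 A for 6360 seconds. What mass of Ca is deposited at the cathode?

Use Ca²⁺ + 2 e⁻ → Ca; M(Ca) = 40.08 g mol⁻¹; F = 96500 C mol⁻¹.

Q = I·t = 14.20 A × 6360.0 s = 90310 C.
n(e⁻) = Q/F = 90310 / 96500 = 0.9359 mol.
Ca²⁺ + 2 e⁻ → Ca, so n(Ca) = n(e⁻)/2 = 0.4679 mol.
m = n·M = 0.4679 × 40.08 = 18.8 g.

18.8 g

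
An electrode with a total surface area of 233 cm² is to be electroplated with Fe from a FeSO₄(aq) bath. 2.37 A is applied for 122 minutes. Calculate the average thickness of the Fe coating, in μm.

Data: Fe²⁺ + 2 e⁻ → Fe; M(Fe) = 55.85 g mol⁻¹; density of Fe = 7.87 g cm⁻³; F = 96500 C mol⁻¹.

Q = I·t = 2.370 × 7320.0 = 17350 C; n(e⁻) = 0.1798 mol.
n(Fe) = n(e⁻)/2 = 0.08989 mol, so m = 0.08989 × 55.85 = 5.020 g.
Volume = m/ρ = 5.020 / 7.87 = 0.6379 cm³.
Thickness = V/A = 0.6379 / 233 = 0.00274 cm = 27.4 μm.

27.4 μm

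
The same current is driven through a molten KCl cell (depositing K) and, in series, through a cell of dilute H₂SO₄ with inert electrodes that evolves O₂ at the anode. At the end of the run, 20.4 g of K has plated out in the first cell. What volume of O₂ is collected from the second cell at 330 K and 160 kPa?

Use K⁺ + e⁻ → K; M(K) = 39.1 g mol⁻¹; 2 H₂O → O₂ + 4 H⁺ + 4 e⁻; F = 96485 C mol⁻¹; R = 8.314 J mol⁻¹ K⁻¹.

2.24 L

n(K) = 20.4 / 39.1 = 0.5217 mol, so n(e⁻) = 1 × 0.5217 = 0.5217 mol.
The cells are in series, so the same 0.5217 mol of electrons passes through the second cell.
2 H₂O → O₂ + 4 H⁺ + 4 e⁻ — 4 mol e⁻ per mol O₂, so n(O₂) = 0.5217/4 = 0.1304 mol.
V = nRT/P = (0.1304 × 8.314 × 330) / (160 × 10³) = 0.00224 m³ = 2.24 L.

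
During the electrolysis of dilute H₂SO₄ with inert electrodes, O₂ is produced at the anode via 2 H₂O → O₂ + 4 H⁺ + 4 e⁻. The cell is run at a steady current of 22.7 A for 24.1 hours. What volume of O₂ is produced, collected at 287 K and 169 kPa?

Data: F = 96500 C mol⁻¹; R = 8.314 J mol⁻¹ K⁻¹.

Q = I·t = 22.70 A × 86760 s = 1969000 C.
n(e⁻) = Q/F = 1969000 / 96500 = 20.41 mol.
4 electrons are transferred per O₂ molecule, so n(O₂) = 20.41 / 4 = 5.102 mol.
V = nRT/P = (5.102 × 8.314 × 287) / (169 × 10³ Pa) = 0.0720 m³ = 72.0 L.

72.0 L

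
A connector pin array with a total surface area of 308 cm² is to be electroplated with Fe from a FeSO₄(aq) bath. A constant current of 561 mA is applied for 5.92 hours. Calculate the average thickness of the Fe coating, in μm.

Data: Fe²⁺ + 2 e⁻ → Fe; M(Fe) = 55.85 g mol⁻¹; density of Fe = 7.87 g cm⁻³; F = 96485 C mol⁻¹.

14.3 μm

Q = I·t = 0.5610 × 21312 = 11960 C; n(e⁻) = 0.1239 mol.
n(Fe) = n(e⁻)/2 = 0.06196 mol, so m = 0.06196 × 55.85 = 3.460 g.
Volume = m/ρ = 3.460 / 7.87 = 0.4397 cm³.
Thickness = V/A = 0.4397 / 308 = 0.00143 cm = 14.3 μm.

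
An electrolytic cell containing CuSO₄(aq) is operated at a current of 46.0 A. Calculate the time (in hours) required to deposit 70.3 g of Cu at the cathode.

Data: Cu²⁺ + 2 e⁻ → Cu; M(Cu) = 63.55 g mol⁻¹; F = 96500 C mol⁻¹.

n(Cu) = m/M = 70.3 / 63.55 = 1.106 mol.
Each Cu atom requires 2 electrons, so n(e⁻) = 2 × 1.106 = 2.212 mol.
Q = n(e⁻)·F = 2.212 × 96500 = 213500 C.
t = Q/I = 213500 / 46.00 A = 4641 s = 1.29 h.

1.29 h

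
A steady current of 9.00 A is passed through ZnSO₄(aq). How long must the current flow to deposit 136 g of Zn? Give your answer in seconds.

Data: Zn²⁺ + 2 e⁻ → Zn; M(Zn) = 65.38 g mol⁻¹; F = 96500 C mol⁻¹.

44600 s

n(Zn) = m/M = 136 / 65.38 = 2.080 mol.
Each Zn atom requires 2 electrons, so n(e⁻) = 2 × 2.080 = 4.160 mol.
Q = n(e⁻)·F = 4.160 × 96500 = 401500 C.
t = Q/I = 401500 / 9.000 A = 44610 s.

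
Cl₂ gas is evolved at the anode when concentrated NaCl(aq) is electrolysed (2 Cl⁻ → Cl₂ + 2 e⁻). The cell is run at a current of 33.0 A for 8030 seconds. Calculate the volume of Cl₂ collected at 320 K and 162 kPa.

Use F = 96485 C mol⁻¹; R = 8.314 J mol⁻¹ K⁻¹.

Q = I·t = 33.00 A × 8030.0 s = 265000 C.
n(e⁻) = Q/F = 265000 / 96485 = 2.746 mol.
2 electrons are transferred per Cl₂ molecule, so n(Cl₂) = 2.746 / 2 = 1.373 mol.
V = nRT/P = (1.373 × 8.314 × 320) / (162 × 10³ Pa) = 0.0226 m³ = 22.6 L.

22.6 L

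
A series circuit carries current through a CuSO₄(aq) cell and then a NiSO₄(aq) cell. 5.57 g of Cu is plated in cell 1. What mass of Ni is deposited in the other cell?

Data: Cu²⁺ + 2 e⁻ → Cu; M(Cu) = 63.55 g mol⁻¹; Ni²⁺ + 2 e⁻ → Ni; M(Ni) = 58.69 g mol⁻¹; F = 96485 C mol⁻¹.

n(Cu) = 5.57 / 63.55 = 0.08765 mol.
Since Cu²⁺ + 2 e⁻ → Cu, n(e⁻) passed = 2 × 0.08765 = 0.1753 mol.
Cells in series carry the same charge, so the same 0.1753 mol of electrons passes through cell 2.
Ni²⁺ + 2 e⁻ → Ni, so n(Ni) = 0.1753 / 2 = 0.08765 mol.
m(Ni) = 0.08765 × 58.69 = 5.14 g.

5.14 g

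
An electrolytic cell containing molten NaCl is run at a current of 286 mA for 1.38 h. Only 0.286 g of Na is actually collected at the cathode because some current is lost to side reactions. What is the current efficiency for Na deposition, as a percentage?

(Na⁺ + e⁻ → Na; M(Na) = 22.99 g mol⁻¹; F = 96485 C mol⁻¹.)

Q = I·t = 0.2860 × 4968.0 = 1421 C; n(e⁻) = 1421/96485 = 0.01473 mol.
Theoretical n(Na) = n(e⁻)/1 = 0.01473 mol, i.e. m_theo = 0.01473 × 22.99 = 0.3386 g.
Efficiency = m_actual / m_theo = 0.286 / 0.3386 = 84.5 %.

84.5 %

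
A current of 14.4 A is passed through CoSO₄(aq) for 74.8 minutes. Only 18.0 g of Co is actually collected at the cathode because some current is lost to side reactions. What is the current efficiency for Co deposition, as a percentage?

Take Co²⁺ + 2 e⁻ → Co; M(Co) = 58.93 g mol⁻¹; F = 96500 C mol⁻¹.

Q = I·t = 14.40 × 4488.0 = 64630 C; n(e⁻) = 64630/96500 = 0.6697 mol.
Theoretical n(Co) = n(e⁻)/2 = 0.3349 mol, i.e. m_theo = 0.3349 × 58.93 = 19.73 g.
Efficiency = m_actual / m_theo = 18.0 / 19.73 = 91.2 %.

91.2 %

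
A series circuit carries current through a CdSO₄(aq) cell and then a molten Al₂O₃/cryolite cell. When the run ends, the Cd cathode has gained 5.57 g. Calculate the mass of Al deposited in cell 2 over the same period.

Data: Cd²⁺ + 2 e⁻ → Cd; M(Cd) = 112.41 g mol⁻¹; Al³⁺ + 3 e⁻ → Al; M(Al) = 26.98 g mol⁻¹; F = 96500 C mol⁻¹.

n(Cd) = 5.57 / 112.41 = 0.04955 mol.
Since Cd²⁺ + 2 e⁻ → Cd, n(e⁻) passed = 2 × 0.04955 = 0.09910 mol.
Cells in series carry the same charge, so the same 0.09910 mol of electrons passes through cell 2.
Al³⁺ + 3 e⁻ → Al, so n(Al) = 0.09910 / 3 = 0.03303 mol.
m(Al) = 0.03303 × 26.98 = 0.891 g.

0.891 g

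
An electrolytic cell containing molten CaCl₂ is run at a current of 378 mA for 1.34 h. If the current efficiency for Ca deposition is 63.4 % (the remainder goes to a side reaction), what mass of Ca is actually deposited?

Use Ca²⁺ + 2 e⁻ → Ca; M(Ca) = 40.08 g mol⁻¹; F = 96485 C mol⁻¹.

0.240 g

Q = I·t = 0.3780 × 4824.0 = 1823 C.
n(e⁻) = 1823/96485 = 0.01890 mol; theoretically n(Ca) = 0.01890/2 = 0.009450 mol, m_theo = 0.3787 g.
At 63.4 % efficiency, m_actual = 0.634 × 0.3787 = 0.240 g.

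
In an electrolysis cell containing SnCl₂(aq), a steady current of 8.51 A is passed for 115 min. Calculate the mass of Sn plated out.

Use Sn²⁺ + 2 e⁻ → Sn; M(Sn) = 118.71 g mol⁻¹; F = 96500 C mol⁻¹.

Q = I·t = 8.510 A × 6900.0 s = 58720 C.
n(e⁻) = Q/F = 58720 / 96500 = 0.6085 mol.
Sn²⁺ + 2 e⁻ → Sn, so n(Sn) = n(e⁻)/2 = 0.3042 mol.
m = n·M = 0.3042 × 118.71 = 36.1 g.

36.1 g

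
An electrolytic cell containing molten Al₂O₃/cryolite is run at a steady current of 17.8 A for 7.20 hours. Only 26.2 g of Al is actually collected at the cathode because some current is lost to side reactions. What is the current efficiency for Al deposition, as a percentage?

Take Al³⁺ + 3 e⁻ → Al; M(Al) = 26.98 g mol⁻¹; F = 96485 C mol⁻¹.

Q = I·t = 17.80 × 25920 = 461400 C; n(e⁻) = 461400/96485 = 4.782 mol.
Theoretical n(Al) = n(e⁻)/3 = 1.594 mol, i.e. m_theo = 1.594 × 26.98 = 43.00 g.
Efficiency = m_actual / m_theo = 26.2 / 43.00 = 60.9 %.

60.9 %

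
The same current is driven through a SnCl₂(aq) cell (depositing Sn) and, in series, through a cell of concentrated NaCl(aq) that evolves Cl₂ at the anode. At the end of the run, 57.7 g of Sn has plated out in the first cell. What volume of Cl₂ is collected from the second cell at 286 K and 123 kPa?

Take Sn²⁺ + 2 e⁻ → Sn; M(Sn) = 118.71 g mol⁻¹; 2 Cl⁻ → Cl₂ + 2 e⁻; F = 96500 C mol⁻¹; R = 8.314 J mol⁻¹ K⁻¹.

n(Sn) = 57.7 / 118.71 = 0.4861 mol, so n(e⁻) = 2 × 0.4861 = 0.9721 mol.
The cells are in series, so the same 0.9721 mol of electrons passes through the second cell.
2 Cl⁻ → Cl₂ + 2 e⁻ — 2 mol e⁻ per mol Cl₂, so n(Cl₂) = 0.9721/2 = 0.4861 mol.
V = nRT/P = (0.4861 × 8.314 × 286) / (123 × 10³) = 0.00940 m³ = 9.40 L.

9.40 L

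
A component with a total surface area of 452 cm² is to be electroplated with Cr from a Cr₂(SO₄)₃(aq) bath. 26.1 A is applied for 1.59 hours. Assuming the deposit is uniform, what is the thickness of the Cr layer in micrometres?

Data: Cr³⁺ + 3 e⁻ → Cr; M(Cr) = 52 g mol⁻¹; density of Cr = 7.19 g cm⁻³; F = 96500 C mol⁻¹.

82.6 μm

Q = I·t = 26.10 × 5724.0 = 149400 C; n(e⁻) = 1.548 mol.
n(Cr) = n(e⁻)/3 = 0.5160 mol, so m = 0.5160 × 52 = 26.83 g.
Volume = m/ρ = 26.83 / 7.19 = 3.732 cm³.
Thickness = V/A = 3.732 / 452 = 0.00826 cm = 82.6 μm.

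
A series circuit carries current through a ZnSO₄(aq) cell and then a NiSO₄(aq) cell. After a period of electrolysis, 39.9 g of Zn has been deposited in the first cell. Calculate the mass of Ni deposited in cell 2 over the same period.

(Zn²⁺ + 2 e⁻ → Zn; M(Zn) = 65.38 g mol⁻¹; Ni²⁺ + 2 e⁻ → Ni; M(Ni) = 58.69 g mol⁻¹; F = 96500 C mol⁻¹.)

n(Zn) = 39.9 / 65.38 = 0.6103 mol.
Since Zn²⁺ + 2 e⁻ → Zn, n(e⁻) passed = 2 × 0.6103 = 1.221 mol.
Cells in series carry the same charge, so the same 1.221 mol of electrons passes through cell 2.
Ni²⁺ + 2 e⁻ → Ni, so n(Ni) = 1.221 / 2 = 0.6103 mol.
m(Ni) = 0.6103 × 58.69 = 35.8 g.

35.8 g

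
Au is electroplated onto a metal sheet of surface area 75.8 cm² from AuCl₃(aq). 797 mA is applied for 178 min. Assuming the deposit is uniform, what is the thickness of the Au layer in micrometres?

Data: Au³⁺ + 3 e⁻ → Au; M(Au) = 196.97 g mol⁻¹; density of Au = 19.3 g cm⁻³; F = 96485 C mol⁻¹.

Q = I·t = 0.7970 × 10680 = 8512 C; n(e⁻) = 0.08822 mol.
n(Au) = n(e⁻)/3 = 0.02941 mol, so m = 0.02941 × 196.97 = 5.792 g.
Volume = m/ρ = 5.792 / 19.3 = 0.3001 cm³.
Thickness = V/A = 0.3001 / 75.8 = 0.00396 cm = 39.6 μm.

39.6 μm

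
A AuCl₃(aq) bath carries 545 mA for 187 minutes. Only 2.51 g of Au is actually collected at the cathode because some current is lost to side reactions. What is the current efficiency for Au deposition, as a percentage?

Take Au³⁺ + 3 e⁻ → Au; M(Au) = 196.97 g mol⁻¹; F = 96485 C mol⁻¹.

Q = I·t = 0.5450 × 11220 = 6115 C; n(e⁻) = 6115/96485 = 0.06338 mol.
Theoretical n(Au) = n(e⁻)/3 = 0.02113 mol, i.e. m_theo = 0.02113 × 196.97 = 4.161 g.
Efficiency = m_actual / m_theo = 2.51 / 4.161 = 60.3 %.

60.3 %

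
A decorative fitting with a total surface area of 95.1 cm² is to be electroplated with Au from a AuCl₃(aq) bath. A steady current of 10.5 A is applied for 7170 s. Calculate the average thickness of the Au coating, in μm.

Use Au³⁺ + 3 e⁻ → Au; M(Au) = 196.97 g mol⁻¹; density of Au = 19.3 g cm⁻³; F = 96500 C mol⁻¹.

279 μm

Q = I·t = 10.50 × 7170.0 = 75280 C; n(e⁻) = 0.7802 mol.
n(Au) = n(e⁻)/3 = 0.2601 mol, so m = 0.2601 × 196.97 = 51.22 g.
Volume = m/ρ = 51.22 / 19.3 = 2.654 cm³.
Thickness = V/A = 2.654 / 95.1 = 0.0279 cm = 279 μm.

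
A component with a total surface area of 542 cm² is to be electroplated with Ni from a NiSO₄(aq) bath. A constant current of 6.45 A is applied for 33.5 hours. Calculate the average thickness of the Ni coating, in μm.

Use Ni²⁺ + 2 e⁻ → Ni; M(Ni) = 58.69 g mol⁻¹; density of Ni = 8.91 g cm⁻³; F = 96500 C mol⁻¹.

490 μm

Q = I·t = 6.450 × 120600 = 777900 C; n(e⁻) = 8.061 mol.
n(Ni) = n(e⁻)/2 = 4.030 mol, so m = 4.030 × 58.69 = 236.5 g.
Volume = m/ρ = 236.5 / 8.91 = 26.55 cm³.
Thickness = V/A = 26.55 / 542 = 0.0490 cm = 490 μm.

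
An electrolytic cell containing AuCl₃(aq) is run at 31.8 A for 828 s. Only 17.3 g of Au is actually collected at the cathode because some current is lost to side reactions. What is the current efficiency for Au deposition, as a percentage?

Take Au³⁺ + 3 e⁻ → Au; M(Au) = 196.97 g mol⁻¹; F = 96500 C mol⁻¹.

Q = I·t = 31.80 × 828.00 = 26330 C; n(e⁻) = 26330/96500 = 0.2729 mol.
Theoretical n(Au) = n(e⁻)/3 = 0.09095 mol, i.e. m_theo = 0.09095 × 196.97 = 17.91 g.
Efficiency = m_actual / m_theo = 17.3 / 17.91 = 96.6 %.

96.6 %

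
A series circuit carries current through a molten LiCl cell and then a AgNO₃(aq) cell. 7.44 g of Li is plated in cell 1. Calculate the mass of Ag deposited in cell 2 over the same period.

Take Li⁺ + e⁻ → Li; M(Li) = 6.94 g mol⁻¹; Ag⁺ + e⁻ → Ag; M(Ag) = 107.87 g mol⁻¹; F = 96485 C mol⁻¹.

n(Li) = 7.44 / 6.94 = 1.072 mol.
Since Li⁺ + e⁻ → Li, n(e⁻) passed = 1 × 1.072 = 1.072 mol.
Cells in series carry the same charge, so the same 1.072 mol of electrons passes through cell 2.
Ag⁺ + e⁻ → Ag, so n(Ag) = 1.072 / 1 = 1.072 mol.
m(Ag) = 1.072 × 107.87 = 116 g.

116 g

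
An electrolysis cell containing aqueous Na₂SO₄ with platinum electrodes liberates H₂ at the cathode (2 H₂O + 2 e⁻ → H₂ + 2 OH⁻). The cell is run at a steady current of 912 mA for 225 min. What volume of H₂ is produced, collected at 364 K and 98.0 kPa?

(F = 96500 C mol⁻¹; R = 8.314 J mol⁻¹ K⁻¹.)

1.97 L

Q = I·t = 0.9120 A × 13500 s = 12310 C.
n(e⁻) = Q/F = 12310 / 96500 = 0.1276 mol.
2 electrons are transferred per H₂ molecule, so n(H₂) = 0.1276 / 2 = 0.06379 mol.
V = nRT/P = (0.06379 × 8.314 × 364) / (98.0 × 10³ Pa) = 0.00197 m³ = 1.97 L.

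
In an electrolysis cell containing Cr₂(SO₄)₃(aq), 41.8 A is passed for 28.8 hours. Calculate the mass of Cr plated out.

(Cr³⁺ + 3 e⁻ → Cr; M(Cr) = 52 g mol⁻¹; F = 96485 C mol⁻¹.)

Q = I·t = 41.80 A × 103680 s = 4334000 C.
n(e⁻) = Q/F = 4334000 / 96485 = 44.92 mol.
Cr³⁺ + 3 e⁻ → Cr, so n(Cr) = n(e⁻)/3 = 14.97 mol.
m = n·M = 14.97 × 52 = 779 g.

779 g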